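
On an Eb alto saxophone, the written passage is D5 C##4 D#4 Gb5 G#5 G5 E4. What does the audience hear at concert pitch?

Written C4 on the Eb alto saxophone sounds as Eb3, a major sixth lower; apply that shift to every note.
D5 to F4
C##4 to E#3
D#4 to F#3
Gb5 to Bbb4
G#5 to B4
G5 to Bb4
E4 to G3

F4 E#3 F#3 Bbb4 B4 Bb4 G3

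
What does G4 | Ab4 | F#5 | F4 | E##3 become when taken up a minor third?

Bb4 Cb5 A5 Ab4 G##3

G4 to Bb4
Ab4 to Cb5
F#5 to A5
F4 to Ab4
E##3 to G##3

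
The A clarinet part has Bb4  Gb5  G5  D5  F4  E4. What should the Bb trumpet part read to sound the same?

A4 F5 F#5 C#5 E4 D#4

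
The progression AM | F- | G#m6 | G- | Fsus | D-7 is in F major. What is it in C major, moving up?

EM C- D#m6 D- Csus A-7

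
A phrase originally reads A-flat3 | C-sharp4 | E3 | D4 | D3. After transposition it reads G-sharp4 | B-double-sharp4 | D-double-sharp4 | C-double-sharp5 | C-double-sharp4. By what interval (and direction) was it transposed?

up an augmented seventh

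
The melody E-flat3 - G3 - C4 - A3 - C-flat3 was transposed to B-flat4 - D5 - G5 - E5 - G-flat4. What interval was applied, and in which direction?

Take the first pair: Eb3 → Bb4. E to B spans 12 letter names, so the interval is some kind of twelfth.
Eb3 to Bb4 is 19 semitones, which makes it a perfect twelfth; the second version is higher, so the direction is up.
Checking another pair — Cb3 → Gb4 — gives the same interval.

up a perfect twelfth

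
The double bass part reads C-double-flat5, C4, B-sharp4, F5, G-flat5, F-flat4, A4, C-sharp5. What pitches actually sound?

Cbb4 C3 B#3 F4 Gb4 Fb3 A3 C#4

The double bass sounds a perfect octave below written, so transpose each written note down a perfect octave.
Cbb5 to Cbb4
C4 to C3
B#4 to B#3
F5 to F4
Gb5 to Gb4
Fb4 to Fb3
A4 to A3
C#5 to C#4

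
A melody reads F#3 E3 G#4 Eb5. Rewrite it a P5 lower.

B2 A2 C#4 Ab4

F#3 -> B2
E3 -> A2
G#4 -> C#4
Eb5 -> Ab4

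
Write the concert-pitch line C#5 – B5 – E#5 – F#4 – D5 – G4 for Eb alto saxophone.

A#5 G#6 C##6 D#5 B5 E5

Written C4 sounds as Eb3 on the Eb alto saxophone, so concert pitches are written a major sixth up.
C#5 becomes A#5
B5 becomes G#6
E#5 becomes C##6
F#4 becomes D#5
D5 becomes B5
G4 becomes E5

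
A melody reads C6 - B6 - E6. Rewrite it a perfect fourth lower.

C6 becomes G5
B6 becomes F#6
E6 becomes B5

G5 F#6 B5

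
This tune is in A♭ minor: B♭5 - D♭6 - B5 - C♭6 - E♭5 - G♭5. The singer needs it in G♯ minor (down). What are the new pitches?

A#5 C#6 A##5 B5 D#5 F#5

From A♭ down to G♯ is a diminished second; apply that to each pitch.
Bb5 gives A#5
Db6 gives C#6
B5 gives A##5
Cb6 gives B5
Eb5 gives D#5
Gb5 gives F#5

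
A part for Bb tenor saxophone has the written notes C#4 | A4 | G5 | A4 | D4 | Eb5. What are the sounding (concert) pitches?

Written C4 on the Bb tenor saxophone sounds as Bb2, a major ninth lower; apply that shift to every note.
C#4 becomes B2
A4 becomes G3
G5 becomes F4
A4 becomes G3
D4 becomes C3
Eb5 becomes Db4

B2 G3 F4 G3 C3 Db4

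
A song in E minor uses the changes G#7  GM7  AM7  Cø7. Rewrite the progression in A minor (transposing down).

E minor down to A minor is a perfect fifth; each chord root moves by that interval while the quality stays the same.
G#7: root G# down a perfect fifth → C#, giving C#7.
GM7: root G down a perfect fifth → C, giving CM7.
AM7: root A down a perfect fifth → D, giving DM7.
Cø7: root C down a perfect fifth → F, giving Fø7.

C#7 CM7 DM7 Fø7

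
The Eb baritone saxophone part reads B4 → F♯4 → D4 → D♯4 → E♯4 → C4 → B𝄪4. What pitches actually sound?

Written C4 on the Eb baritone saxophone sounds as Eb2, a major thirteenth lower; apply that shift to every note.
B4 to D3
F#4 to A2
D4 to F2
D#4 to F#2
E#4 to G#2
C4 to Eb2
B##4 to D##3

D3 A2 F2 F#2 G#2 Eb2 D##3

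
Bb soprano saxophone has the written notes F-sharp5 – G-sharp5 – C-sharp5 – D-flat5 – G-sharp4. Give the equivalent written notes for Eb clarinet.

First find concert pitch: the Bb soprano saxophone sounds a major second below written, so F-sharp5 G-sharp5 C-sharp5 D-flat5 G-sharp4 sounds E5 F#5 B4 Cb5 F#4.
Then write for Eb clarinet: it sounds a minor third above written, so the part must be a minor third below concert.
E5 → C#5
F#5 → D#5
B4 → G#4
Cb5 → Ab4
F#4 → D#4

C#5 D#5 G#4 Ab4 D#4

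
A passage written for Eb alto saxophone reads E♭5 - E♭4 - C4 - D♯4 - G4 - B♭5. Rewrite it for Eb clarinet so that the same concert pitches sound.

Eb4 Eb3 C3 D#3 G3 Bb4

First find concert pitch: the Eb alto saxophone sounds a major sixth below written, so E♭5 E♭4 C4 D♯4 G4 B♭5 sounds Gb4 Gb3 Eb3 F#3 Bb3 Db5.
Then write for Eb clarinet: it sounds a minor third above written, so the part must be a minor third below concert.
Gb4 → Eb4
Gb3 → Eb3
Eb3 → C3
F#3 → D#3
Bb3 → G3
Db5 → Bb4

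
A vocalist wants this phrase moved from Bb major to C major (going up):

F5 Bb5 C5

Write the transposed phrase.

G5 C6 D5

From Bb up to C is a major second; apply that to each pitch.
F5 to G5
Bb5 to C6
C5 to D5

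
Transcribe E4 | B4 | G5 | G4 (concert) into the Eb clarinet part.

C#4 G#4 E5 E4

The Eb clarinet sounds a minor third above written, so the written part must be a minor third below concert — transpose each note down.
E4 becomes C#4
B4 becomes G#4
G5 becomes E5
G4 becomes E4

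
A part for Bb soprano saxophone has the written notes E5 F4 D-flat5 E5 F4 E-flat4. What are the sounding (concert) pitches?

D5 Eb4 Cb5 D5 Eb4 Db4

Written C4 on the Bb soprano saxophone sounds as Bb3, a major second lower; apply that shift to every note.
E5 -> D5
F4 -> Eb4
Db5 -> Cb5
E5 -> D5
F4 -> Eb4
Eb4 -> Db4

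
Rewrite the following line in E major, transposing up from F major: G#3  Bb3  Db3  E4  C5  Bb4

From F up to E is a major seventh; apply that to each pitch.
G#3 → F##4
Bb3 → A4
Db3 → C4
E4 → D#5
C5 → B5
Bb4 → A5

F##4 A4 C4 D#5 B5 A5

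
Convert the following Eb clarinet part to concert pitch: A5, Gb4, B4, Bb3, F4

C6 Bbb4 D5 Db4 Ab4

The Eb clarinet sounds a minor third above written, so transpose each written note up a minor third.
A5 -> C6
Gb4 -> Bbb4
B4 -> D5
Bb3 -> Db4
F4 -> Ab4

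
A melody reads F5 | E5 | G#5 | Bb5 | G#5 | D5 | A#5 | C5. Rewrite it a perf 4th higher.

A perfect fourth up from F5 gives Bb5.
E5: a fourth up reaches A, and 5 semitones makes it A5.
G#5: a fourth up reaches C, and 5 semitones makes it C#6.
Bb5 up a perfect fourth is Eb6.
G#5 up a perfect fourth is C#6.
A perfect fourth up from D5 gives G5.
A#5: a fourth up reaches D, and 5 semitones makes it D#6.
C5: a fourth up reaches F, and 5 semitones makes it F5.

Bb5 A5 C#6 Eb6 C#6 G5 D#6 F5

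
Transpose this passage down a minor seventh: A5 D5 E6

B4 E4 F#5

A5 becomes B4
D5 becomes E4
E6 becomes F#5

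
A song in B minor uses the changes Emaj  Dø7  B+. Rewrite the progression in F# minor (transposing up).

B minor up to F# minor is a perfect fifth; each chord root moves by that interval while the quality stays the same.
Emaj: root E up a perfect fifth → B, giving Bmaj.
Dø7: root D up a perfect fifth → A, giving Aø7.
B+: root B up a perfect fifth → F#, giving F#+.

Bmaj Aø7 F#+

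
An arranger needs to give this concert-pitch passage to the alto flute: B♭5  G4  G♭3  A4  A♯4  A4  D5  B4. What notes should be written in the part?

The alto flute sounds a perfect fourth below written, so the written part must be a perfect fourth above concert — transpose each note up.
Bb5 gives Eb6
G4 gives C5
Gb3 gives Cb4
A4 gives D5
A#4 gives D#5
A4 gives D5
D5 gives G5
B4 gives E5

Eb6 C5 Cb4 D5 D#5 D5 G5 E5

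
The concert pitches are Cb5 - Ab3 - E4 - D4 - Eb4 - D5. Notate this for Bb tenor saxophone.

Written C4 sounds as Bb2 on the Bb tenor saxophone, so concert pitches are written a major ninth up.
Cb5 to Db6
Ab3 to Bb4
E4 to F#5
D4 to E5
Eb4 to F5
D5 to E6

Db6 Bb4 F#5 E5 F5 E6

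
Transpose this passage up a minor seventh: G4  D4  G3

G4: a seventh up reaches F, and 10 semitones makes it F5.
D4: a seventh up reaches C, and 10 semitones makes it C5.
G3 up a minor seventh is F4.

F5 C5 F4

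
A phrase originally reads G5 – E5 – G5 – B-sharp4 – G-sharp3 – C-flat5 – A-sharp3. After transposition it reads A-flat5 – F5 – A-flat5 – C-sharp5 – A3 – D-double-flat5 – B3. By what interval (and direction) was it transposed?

From G5 to Ab5 is 2 letter names — a second of some quality.
G5 to Ab5 is 1 semitone, which makes it a minor second; the second version is higher, so the direction is up.
Checking another pair — A#3 → B3 — gives the same interval.

up a minor second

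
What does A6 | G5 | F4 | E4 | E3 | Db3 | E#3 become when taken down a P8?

A5 G4 F3 E3 E2 Db2 E#2

A6 -> A5
G5 -> G4
F4 -> F3
E4 -> E3
E3 -> E2
Db3 -> Db2
E#3 -> E#2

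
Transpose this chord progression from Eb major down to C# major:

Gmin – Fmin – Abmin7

E#min D#min F#min7

Eb major down to C# major is a diminished third; each chord root moves by that interval while the quality stays the same.
Gmin: root G down a diminished third → E#, giving E#min.
Fmin: root F down a diminished third → D#, giving D#min.
Abmin7: root Ab down a diminished third → F#, giving F#min7.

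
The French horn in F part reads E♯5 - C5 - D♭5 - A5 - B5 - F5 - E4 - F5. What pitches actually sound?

A#4 F4 Gb4 D5 E5 Bb4 A3 Bb4

Written C4 on the French horn in F sounds as F3, a perfect fifth lower; apply that shift to every note.
E#5 → A#4
C5 → F4
Db5 → Gb4
A5 → D5
B5 → E5
F5 → Bb4
E4 → A3
F5 → Bb4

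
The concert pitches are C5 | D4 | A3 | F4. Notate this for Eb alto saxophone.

The Eb alto saxophone sounds a major sixth below written, so the written part must be a major sixth above concert — transpose each note up.
C5 to A5
D4 to B4
A3 to F#4
F4 to D5

A5 B4 F#4 D5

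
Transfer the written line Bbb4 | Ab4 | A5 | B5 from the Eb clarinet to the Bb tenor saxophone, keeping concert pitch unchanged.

First find concert pitch: the Eb clarinet sounds a minor third above written, so Bbb4 Ab4 A5 B5 sounds Dbb5 Cb5 C6 D6.
Then write for Bb tenor saxophone: it sounds a major ninth below written, so the part must be a major ninth above concert.
Dbb5 → Ebb6
Cb5 → Db6
C6 → D7
D6 → E7

Ebb6 Db6 D7 E7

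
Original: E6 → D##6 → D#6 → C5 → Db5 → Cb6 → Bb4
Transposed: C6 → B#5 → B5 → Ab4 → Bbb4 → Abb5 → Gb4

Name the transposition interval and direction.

down a major third

Take the first pair: E6 → C6. E to C spans 3 letter names, so the interval is some kind of third.
C6 to E6 is 4 semitones, which makes it a major third; the second version is lower, so the direction is down.
Checking another pair — Bb4 → Gb4 — gives the same interval.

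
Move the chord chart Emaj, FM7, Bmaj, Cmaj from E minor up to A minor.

E minor up to A minor is a perfect fourth; each chord root moves by that interval while the quality stays the same.
Emaj: root E up a perfect fourth → A, giving Amaj.
FM7: root F up a perfect fourth → Bb, giving BbM7.
Bmaj: root B up a perfect fourth → E, giving Emaj.
Cmaj: root C up a perfect fourth → F, giving Fmaj.

Amaj BbM7 Emaj Fmaj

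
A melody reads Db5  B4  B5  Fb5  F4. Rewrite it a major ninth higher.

Eb6 C#6 C#7 Gb6 G5

Db5 → Eb6
B4 → C#6
B5 → C#7
Fb5 → Gb6
F4 → G5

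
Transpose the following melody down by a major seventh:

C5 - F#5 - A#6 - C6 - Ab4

C5: a seventh down reaches D, and 11 semitones makes it Db4.
F#5 down a major seventh is G4.
A#6 down a major seventh is B5.
C6: a seventh down reaches D, and 11 semitones makes it Db5.
Ab4: a seventh down reaches B, and 11 semitones makes it Bbb3.

Db4 G4 B5 Db5 Bbb3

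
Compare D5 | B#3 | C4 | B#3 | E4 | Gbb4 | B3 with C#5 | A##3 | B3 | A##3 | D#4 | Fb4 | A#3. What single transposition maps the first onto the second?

From D5 to C#5 is 2 letter names — a second of some quality.
C#5 to D5 is 1 semitone, which makes it a minor second; the second version is lower, so the direction is down.
Checking another pair — B3 → A#3 — gives the same interval.

down a minor second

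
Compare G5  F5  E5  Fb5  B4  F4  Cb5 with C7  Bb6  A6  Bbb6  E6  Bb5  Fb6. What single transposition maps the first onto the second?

Take the first pair: G5 → C7. G to C spans 11 letter names, so the interval is some kind of eleventh.
G5 to C7 is 17 semitones, which makes it a perfect eleventh; the second version is higher, so the direction is up.
Checking another pair — Cb5 → Fb6 — gives the same interval.

up a perfect eleventh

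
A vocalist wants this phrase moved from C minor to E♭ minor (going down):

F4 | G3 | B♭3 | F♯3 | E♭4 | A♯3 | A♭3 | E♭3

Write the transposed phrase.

Ab3 Bb2 Db3 A2 Gb3 C#3 Cb3 Gb2

From C down to E♭ is a major sixth; apply that to each pitch.
F4 → Ab3
G3 → Bb2
Bb3 → Db3
F#3 → A2
Eb4 → Gb3
A#3 → C#3
Ab3 → Cb3
Eb3 → Gb2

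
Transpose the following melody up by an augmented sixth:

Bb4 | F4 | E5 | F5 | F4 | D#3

Bb4 becomes G#5
F4 becomes D#5
E5 becomes C##6
F5 becomes D#6
F4 becomes D#5
D#3 becomes B##3

G#5 D#5 C##6 D#6 D#5 B##3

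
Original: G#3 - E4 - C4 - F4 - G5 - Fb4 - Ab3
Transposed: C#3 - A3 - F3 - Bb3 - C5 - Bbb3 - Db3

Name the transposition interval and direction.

down a perfect fifth

Take the first pair: G#3 → C#3. G to C spans 5 letter names, so the interval is some kind of fifth.
C#3 to G#3 is 7 semitones, which makes it a perfect fifth; the second version is lower, so the direction is down.
Checking another pair — Ab3 → Db3 — gives the same interval.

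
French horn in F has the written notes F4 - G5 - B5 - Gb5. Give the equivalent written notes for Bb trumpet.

First find concert pitch: the French horn in F sounds a perfect fifth below written, so F4 G5 B5 Gb5 sounds Bb3 C5 E5 Cb5.
Then write for Bb trumpet: it sounds a major second below written, so the part must be a major second above concert.
Bb3 → C4
C5 → D5
E5 → F#5
Cb5 → Db5

C4 D5 F#5 Db5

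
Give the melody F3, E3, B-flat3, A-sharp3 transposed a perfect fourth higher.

F3 up a perfect fourth is Bb3.
E3 up a perfect fourth is A3.
A perfect fourth up from Bb3 gives Eb4.
A#3: a fourth up reaches D, and 5 semitones makes it D#4.

Bb3 A3 Eb4 D#4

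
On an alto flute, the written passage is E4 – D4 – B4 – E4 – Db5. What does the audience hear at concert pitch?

B3 A3 F#4 B3 Ab4

Written C4 on the alto flute sounds as G3, a perfect fourth lower; apply that shift to every note.
E4 gives B3
D4 gives A3
B4 gives F#4
E4 gives B3
Db5 gives Ab4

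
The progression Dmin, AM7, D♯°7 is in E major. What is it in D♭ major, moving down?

Cbmin GbM7 C°7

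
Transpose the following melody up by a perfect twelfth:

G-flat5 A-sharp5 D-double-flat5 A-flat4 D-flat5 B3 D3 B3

Db7 E#7 Abb6 Eb6 Ab6 F#5 A4 F#5

Gb5 -> Db7
A#5 -> E#7
Dbb5 -> Abb6
Ab4 -> Eb6
Db5 -> Ab6
B3 -> F#5
D3 -> A4
B3 -> F#5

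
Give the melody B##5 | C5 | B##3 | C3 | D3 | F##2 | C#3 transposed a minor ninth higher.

B##5 up a minor ninth is C##7.
C5 up a minor ninth is Db6.
A minor ninth up from B##3 gives C##5.
C3: a ninth up reaches D, and 13 semitones makes it Db4.
D3 up a minor ninth is Eb4.
F##2 up a minor ninth is G#3.
C#3 up a minor ninth is D4.

C##7 Db6 C##5 Db4 Eb4 G#3 D4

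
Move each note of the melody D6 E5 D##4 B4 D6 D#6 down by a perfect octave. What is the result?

D5 E4 D##3 B3 D5 D#5

D6 becomes D5
E5 becomes E4
D##4 becomes D##3
B4 becomes B3
D6 becomes D5
D#6 becomes D#5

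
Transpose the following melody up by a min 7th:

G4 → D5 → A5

F5 C6 G6

G4 becomes F5
D5 becomes C6
A5 becomes G6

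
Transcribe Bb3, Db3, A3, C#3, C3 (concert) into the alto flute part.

The alto flute sounds a perfect fourth below written, so the written part must be a perfect fourth above concert — transpose each note up.
Bb3 becomes Eb4
Db3 becomes Gb3
A3 becomes D4
C#3 becomes F#3
C3 becomes F3

Eb4 Gb3 D4 F#3 F3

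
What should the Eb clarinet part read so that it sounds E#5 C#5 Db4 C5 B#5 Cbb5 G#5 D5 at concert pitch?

C##5 A#4 Bb3 A4 G##5 Abb4 E#5 B4

Written C4 sounds as Eb4 on the Eb clarinet, so concert pitches are written a minor third down.
E#5 becomes C##5
C#5 becomes A#4
Db4 becomes Bb3
C5 becomes A4
B#5 becomes G##5
Cbb5 becomes Abb4
G#5 becomes E#5
D5 becomes B4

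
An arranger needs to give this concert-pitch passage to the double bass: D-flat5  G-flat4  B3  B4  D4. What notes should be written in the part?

Db6 Gb5 B4 B5 D5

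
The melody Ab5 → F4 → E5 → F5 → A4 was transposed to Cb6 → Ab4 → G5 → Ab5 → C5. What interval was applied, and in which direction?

up a minor third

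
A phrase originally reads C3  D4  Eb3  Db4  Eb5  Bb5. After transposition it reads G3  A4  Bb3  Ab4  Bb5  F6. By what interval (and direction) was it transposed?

up a perfect fifth

From C3 to G3 is 5 letter names — a fifth of some quality.
C3 to G3 is 7 semitones, which makes it a perfect fifth; the second version is higher, so the direction is up.
Checking another pair — Bb5 → F6 — gives the same interval.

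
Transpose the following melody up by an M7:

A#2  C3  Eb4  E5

A#2 to G##3
C3 to B3
Eb4 to D5
E5 to D#6

G##3 B3 D5 D#6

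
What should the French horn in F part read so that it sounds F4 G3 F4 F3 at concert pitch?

C5 D4 C5 C4

Written C4 sounds as F3 on the French horn in F, so concert pitches are written a perfect fifth up.
F4 to C5
G3 to D4
F4 to C5
F3 to C4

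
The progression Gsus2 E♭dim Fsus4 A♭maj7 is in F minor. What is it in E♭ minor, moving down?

Fsus2 Dbdim Ebsus4 Gbmaj7

F minor down to E♭ minor is a major second; each chord root moves by that interval while the quality stays the same.
Gsus2: root G down a major second → F, giving Fsus2.
E♭dim: root E♭ down a major second → Db, giving Dbdim.
Fsus4: root F down a major second → Eb, giving Ebsus4.
A♭maj7: root A♭ down a major second → Gb, giving Gbmaj7.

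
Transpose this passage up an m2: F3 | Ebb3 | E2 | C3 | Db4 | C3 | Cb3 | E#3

F3 → Gb3
Ebb3 → Fbb3
E2 → F2
C3 → Db3
Db4 → Ebb4
C3 → Db3
Cb3 → Dbb3
E#3 → F#3

Gb3 Fbb3 F2 Db3 Ebb4 Db3 Dbb3 F#3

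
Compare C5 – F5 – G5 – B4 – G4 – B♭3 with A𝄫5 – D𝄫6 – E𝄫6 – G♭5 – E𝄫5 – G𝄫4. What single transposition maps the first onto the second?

up a diminished sixth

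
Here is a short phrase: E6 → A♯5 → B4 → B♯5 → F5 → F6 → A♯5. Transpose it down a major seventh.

E6 to F5
A#5 to B4
B4 to C4
B#5 to C#5
F5 to Gb4
F6 to Gb5
A#5 to B4

F5 B4 C4 C#5 Gb4 Gb5 B4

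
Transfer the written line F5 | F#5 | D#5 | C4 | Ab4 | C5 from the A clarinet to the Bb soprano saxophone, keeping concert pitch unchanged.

First find concert pitch: the A clarinet sounds a minor third below written, so F5 F#5 D#5 C4 Ab4 C5 sounds D5 D#5 B#4 A3 F4 A4.
Then write for Bb soprano saxophone: it sounds a major second below written, so the part must be a major second above concert.
D5 → E5
D#5 → E#5
B#4 → C##5
A3 → B3
F4 → G4
A4 → B4

E5 E#5 C##5 B3 G4 B4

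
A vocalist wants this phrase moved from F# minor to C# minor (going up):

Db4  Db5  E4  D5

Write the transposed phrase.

Ab4 Ab5 B4 A5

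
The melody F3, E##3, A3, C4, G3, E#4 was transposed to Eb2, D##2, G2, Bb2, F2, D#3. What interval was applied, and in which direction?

down a major ninth

Take the first pair: F3 → Eb2. F to E spans 9 letter names, so the interval is some kind of ninth.
Eb2 to F3 is 14 semitones, which makes it a major ninth; the second version is lower, so the direction is down.
Checking another pair — E#4 → D#3 — gives the same interval.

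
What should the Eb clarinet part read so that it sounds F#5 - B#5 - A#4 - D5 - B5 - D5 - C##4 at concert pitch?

The Eb clarinet sounds a minor third above written, so the written part must be a minor third below concert — transpose each note down.
F#5 → D#5
B#5 → G##5
A#4 → F##4
D5 → B4
B5 → G#5
D5 → B4
C##4 → A##3

D#5 G##5 F##4 B4 G#5 B4 A##3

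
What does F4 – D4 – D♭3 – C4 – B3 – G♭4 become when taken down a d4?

F4: a fourth down reaches C, and 4 semitones makes it C#4.
D4: a fourth down reaches A, and 4 semitones makes it A#3.
Db3: a fourth down reaches A, and 4 semitones makes it A2.
C4 down a diminished fourth is G#3.
A diminished fourth down from B3 gives F##3.
Gb4: a fourth down reaches D, and 4 semitones makes it D4.

C#4 A#3 A2 G#3 F##3 D4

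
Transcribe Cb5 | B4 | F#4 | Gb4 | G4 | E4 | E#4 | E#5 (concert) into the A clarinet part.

Ebb5 D5 A4 Bbb4 Bb4 G4 G#4 G#5

Written C4 sounds as A3 on the A clarinet, so concert pitches are written a minor third up.
Cb5 gives Ebb5
B4 gives D5
F#4 gives A4
Gb4 gives Bbb4
G4 gives Bb4
E4 gives G4
E#4 gives G#4
E#5 gives G#5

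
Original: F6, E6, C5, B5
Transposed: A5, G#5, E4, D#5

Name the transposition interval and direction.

Take the first pair: F6 → A5. F to A spans 6 letter names, so the interval is some kind of sixth.
A5 to F6 is 8 semitones, which makes it a minor sixth; the second version is lower, so the direction is down.
Checking another pair — B5 → D#5 — gives the same interval.

down a minor sixth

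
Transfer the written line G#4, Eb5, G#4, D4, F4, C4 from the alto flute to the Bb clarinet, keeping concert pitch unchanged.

First find concert pitch: the alto flute sounds a perfect fourth below written, so G#4 Eb5 G#4 D4 F4 C4 sounds D#4 Bb4 D#4 A3 C4 G3.
Then write for Bb clarinet: it sounds a major second below written, so the part must be a major second above concert.
D#4 → E#4
Bb4 → C5
D#4 → E#4
A3 → B3
C4 → D4
G3 → A3

E#4 C5 E#4 B3 D4 A3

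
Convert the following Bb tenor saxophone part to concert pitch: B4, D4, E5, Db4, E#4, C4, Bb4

A3 C3 D4 Cb3 D#3 Bb2 Ab3

Written C4 on the Bb tenor saxophone sounds as Bb2, a major ninth lower; apply that shift to every note.
B4 gives A3
D4 gives C3
E5 gives D4
Db4 gives Cb3
E#4 gives D#3
C4 gives Bb2
Bb4 gives Ab3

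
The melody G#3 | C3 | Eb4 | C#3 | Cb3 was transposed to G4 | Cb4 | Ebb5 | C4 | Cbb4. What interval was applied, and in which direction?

up a diminished octave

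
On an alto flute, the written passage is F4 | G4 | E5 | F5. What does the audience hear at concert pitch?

Written C4 on the alto flute sounds as G3, a perfect fourth lower; apply that shift to every note.
F4 to C4
G4 to D4
E5 to B4
F5 to C5

C4 D4 B4 C5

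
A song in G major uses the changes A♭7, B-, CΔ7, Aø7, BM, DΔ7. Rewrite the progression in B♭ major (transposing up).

G major up to B♭ major is a minor third; each chord root moves by that interval while the quality stays the same.
A♭7: root A♭ up a minor third → Cb, giving Cb7.
B-: root B up a minor third → D, giving D-.
CΔ7: root C up a minor third → Eb, giving EbΔ7.
Aø7: root A up a minor third → C, giving Cø7.
BM: root B up a minor third → D, giving DM.
DΔ7: root D up a minor third → F, giving FΔ7.

Cb7 D- EbΔ7 Cø7 DM FΔ7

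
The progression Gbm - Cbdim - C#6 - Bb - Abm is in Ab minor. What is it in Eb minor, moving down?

Ab minor down to Eb minor is a perfect fourth; each chord root moves by that interval while the quality stays the same.
Gbm: root Gb down a perfect fourth → Db, giving Dbm.
Cbdim: root Cb down a perfect fourth → Gb, giving Gbdim.
C#6: root C# down a perfect fourth → G#, giving G#6.
Bb: root Bb down a perfect fourth → F, giving F.
Abm: root Ab down a perfect fourth → Eb, giving Ebm.

Dbm Gbdim G#6 F Ebm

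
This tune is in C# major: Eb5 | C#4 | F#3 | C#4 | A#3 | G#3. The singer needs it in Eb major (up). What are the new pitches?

C# major to Eb major up is a diminished third, so every note moves up by that interval.
Eb5 gives Gbb5
C#4 gives Eb4
F#3 gives Ab3
C#4 gives Eb4
A#3 gives C4
G#3 gives Bb3

Gbb5 Eb4 Ab3 Eb4 C4 Bb3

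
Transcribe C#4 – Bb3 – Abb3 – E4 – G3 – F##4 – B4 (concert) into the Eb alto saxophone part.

Written C4 sounds as Eb3 on the Eb alto saxophone, so concert pitches are written a major sixth up.
C#4 gives A#4
Bb3 gives G4
Abb3 gives Fb4
E4 gives C#5
G3 gives E4
F##4 gives D##5
B4 gives G#5

A#4 G4 Fb4 C#5 E4 D##5 G#5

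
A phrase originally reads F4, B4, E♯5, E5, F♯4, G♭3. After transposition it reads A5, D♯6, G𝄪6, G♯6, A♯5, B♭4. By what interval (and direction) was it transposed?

Take the first pair: F4 → A5. F to A spans 10 letter names, so the interval is some kind of tenth.
F4 to A5 is 16 semitones, which makes it a major tenth; the second version is higher, so the direction is up.
Checking another pair — Gb3 → Bb4 — gives the same interval.

up a major tenth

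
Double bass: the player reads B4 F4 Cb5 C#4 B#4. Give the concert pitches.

B3 F3 Cb4 C#3 B#3

The double bass sounds a perfect octave below written, so transpose each written note down a perfect octave.
B4 to B3
F4 to F3
Cb5 to Cb4
C#4 to C#3
B#4 to B#3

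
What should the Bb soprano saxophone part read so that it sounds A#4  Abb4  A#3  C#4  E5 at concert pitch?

Written C4 sounds as Bb3 on the Bb soprano saxophone, so concert pitches are written a major second up.
A#4 gives B#4
Abb4 gives Bbb4
A#3 gives B#3
C#4 gives D#4
E5 gives F#5

B#4 Bbb4 B#3 D#4 F#5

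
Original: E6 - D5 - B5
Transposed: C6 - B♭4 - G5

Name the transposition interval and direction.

down a major third

Take the first pair: E6 → C6. E to C spans 3 letter names, so the interval is some kind of third.
C6 to E6 is 4 semitones, which makes it a major third; the second version is lower, so the direction is down.
Checking another pair — B5 → G5 — gives the same interval.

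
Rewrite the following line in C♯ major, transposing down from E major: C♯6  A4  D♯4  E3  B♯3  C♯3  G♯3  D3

A#5 F#4 B#3 C#3 G##3 A#2 E#3 B2

E major to C♯ major down is a minor third, so every note moves down by that interval.
C#6 gives A#5
A4 gives F#4
D#4 gives B#3
E3 gives C#3
B#3 gives G##3
C#3 gives A#2
G#3 gives E#3
D3 gives B2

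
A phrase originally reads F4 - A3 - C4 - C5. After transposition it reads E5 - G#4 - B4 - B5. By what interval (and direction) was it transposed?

up a major seventh

From F4 to E5 is 7 letter names — a seventh of some quality.
F4 to E5 is 11 semitones, which makes it a major seventh; the second version is higher, so the direction is up.
Checking another pair — C5 → B5 — gives the same interval.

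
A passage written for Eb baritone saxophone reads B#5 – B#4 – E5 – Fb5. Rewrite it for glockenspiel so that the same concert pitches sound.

D#2 D#1 G1 Abb1

First find concert pitch: the Eb baritone saxophone sounds a major thirteenth below written, so B#5 B#4 E5 Fb5 sounds D#4 D#3 G3 Abb3.
Then write for glockenspiel: it sounds a perfect fifteenth above written, so the part must be a perfect fifteenth below concert.
D#4 → D#2
D#3 → D#1
G3 → G1
Abb3 → Abb1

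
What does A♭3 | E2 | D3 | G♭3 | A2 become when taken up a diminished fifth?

Ebb4 Bb2 Ab3 Dbb4 Eb3

A diminished fifth up from Ab3 gives Ebb4.
E2 up a diminished fifth is Bb2.
A diminished fifth up from D3 gives Ab3.
Gb3: a fifth up reaches D, and 6 semitones makes it Dbb4.
A2 up a diminished fifth is Eb3.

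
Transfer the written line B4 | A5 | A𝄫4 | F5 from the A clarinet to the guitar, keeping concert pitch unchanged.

G#5 F#6 Fb5 D6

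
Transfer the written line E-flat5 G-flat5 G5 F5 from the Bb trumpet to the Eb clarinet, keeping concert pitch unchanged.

First find concert pitch: the Bb trumpet sounds a major second below written, so E-flat5 G-flat5 G5 F5 sounds Db5 Fb5 F5 Eb5.
Then write for Eb clarinet: it sounds a minor third above written, so the part must be a minor third below concert.
Db5 → Bb4
Fb5 → Db5
F5 → D5
Eb5 → C5

Bb4 Db5 D5 C5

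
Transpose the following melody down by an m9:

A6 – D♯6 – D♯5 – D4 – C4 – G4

G#5 C##5 C##4 C#3 B2 F#3

A6 → G#5
D#6 → C##5
D#5 → C##4
D4 → C#3
C4 → B2
G4 → F#3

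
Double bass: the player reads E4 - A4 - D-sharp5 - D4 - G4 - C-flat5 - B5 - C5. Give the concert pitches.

E3 A3 D#4 D3 G3 Cb4 B4 C4

Written C4 on the double bass sounds as C3, a perfect octave lower; apply that shift to every note.
E4 gives E3
A4 gives A3
D#5 gives D#4
D4 gives D3
G4 gives G3
Cb5 gives Cb4
B5 gives B4
C5 gives C4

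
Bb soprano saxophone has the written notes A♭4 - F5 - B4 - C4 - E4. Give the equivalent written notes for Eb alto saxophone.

Eb5 C6 F#5 G4 B4

First find concert pitch: the Bb soprano saxophone sounds a major second below written, so A♭4 F5 B4 C4 E4 sounds Gb4 Eb5 A4 Bb3 D4.
Then write for Eb alto saxophone: it sounds a major sixth below written, so the part must be a major sixth above concert.
Gb4 → Eb5
Eb5 → C6
A4 → F#5
Bb3 → G4
D4 → B4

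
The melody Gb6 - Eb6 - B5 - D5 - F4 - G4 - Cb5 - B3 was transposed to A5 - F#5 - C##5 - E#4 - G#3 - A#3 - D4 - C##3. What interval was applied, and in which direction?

Take the first pair: Gb6 → A5. G to A spans 7 letter names, so the interval is some kind of seventh.
A5 to Gb6 is 9 semitones, which makes it a diminished seventh; the second version is lower, so the direction is down.
Checking another pair — B3 → C##3 — gives the same interval.

down a diminished seventh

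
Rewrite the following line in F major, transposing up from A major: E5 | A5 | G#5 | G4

C6 F6 E6 Eb5

A major to F major up is a minor sixth, so every note moves up by that interval.
E5 -> C6
A5 -> F6
G#5 -> E6
G4 -> Eb5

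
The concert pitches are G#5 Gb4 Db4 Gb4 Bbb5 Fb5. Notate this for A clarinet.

B5 Bbb4 Fb4 Bbb4 Dbb6 Abb5

Written C4 sounds as A3 on the A clarinet, so concert pitches are written a minor third up.
G#5 becomes B5
Gb4 becomes Bbb4
Db4 becomes Fb4
Gb4 becomes Bbb4
Bbb5 becomes Dbb6
Fb5 becomes Abb5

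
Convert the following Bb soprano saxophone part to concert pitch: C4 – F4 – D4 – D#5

Bb3 Eb4 C4 C#5

The Bb soprano saxophone sounds a major second below written, so transpose each written note down a major second.
C4 → Bb3
F4 → Eb4
D4 → C4
D#5 → C#5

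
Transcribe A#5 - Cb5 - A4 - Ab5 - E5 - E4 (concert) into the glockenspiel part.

A#3 Cb3 A2 Ab3 E3 E2

The glockenspiel sounds a perfect fifteenth above written, so the written part must be a perfect fifteenth below concert — transpose each note down.
A#5 → A#3
Cb5 → Cb3
A4 → A2
Ab5 → Ab3
E5 → E3
E4 → E2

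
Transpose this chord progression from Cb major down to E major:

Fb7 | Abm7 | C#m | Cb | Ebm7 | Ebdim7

Cb major down to E major is a diminished sixth; each chord root moves by that interval while the quality stays the same.
Fb7: root Fb down a diminished sixth → A, giving A7.
Abm7: root Ab down a diminished sixth → C#, giving C#m7.
C#m: root C# down a diminished sixth → E##, giving E##m.
Cb: root Cb down a diminished sixth → E, giving E.
Ebm7: root Eb down a diminished sixth → G#, giving G#m7.
Ebdim7: root Eb down a diminished sixth → G#, giving G#dim7.

A7 C#m7 E##m E G#m7 G#dim7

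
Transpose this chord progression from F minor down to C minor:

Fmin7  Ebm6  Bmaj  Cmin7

F minor down to C minor is a perfect fourth; each chord root moves by that interval while the quality stays the same.
Fmin7: root F down a perfect fourth → C, giving Cmin7.
Ebm6: root Eb down a perfect fourth → Bb, giving Bbm6.
Bmaj: root B down a perfect fourth → F#, giving F#maj.
Cmin7: root C down a perfect fourth → G, giving Gmin7.

Cmin7 Bbm6 F#maj Gmin7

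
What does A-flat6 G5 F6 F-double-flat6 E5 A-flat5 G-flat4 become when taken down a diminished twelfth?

D5 C#4 B4 Bbb4 A#3 D4 C3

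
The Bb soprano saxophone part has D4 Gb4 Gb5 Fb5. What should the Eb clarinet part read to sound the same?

A3 Db4 Db5 Cb5

First find concert pitch: the Bb soprano saxophone sounds a major second below written, so D4 Gb4 Gb5 Fb5 sounds C4 Fb4 Fb5 Ebb5.
Then write for Eb clarinet: it sounds a minor third above written, so the part must be a minor third below concert.
C4 → A3
Fb4 → Db4
Fb5 → Db5
Ebb5 → Cb5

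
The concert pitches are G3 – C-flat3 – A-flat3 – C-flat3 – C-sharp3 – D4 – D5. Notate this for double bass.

G4 Cb4 Ab4 Cb4 C#4 D5 D6

Written C4 sounds as C3 on the double bass, so concert pitches are written a perfect octave up.
G3 becomes G4
Cb3 becomes Cb4
Ab3 becomes Ab4
Cb3 becomes Cb4
C#3 becomes C#4
D4 becomes D5
D5 becomes D6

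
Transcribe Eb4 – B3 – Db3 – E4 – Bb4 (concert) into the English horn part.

The English horn sounds a perfect fifth below written, so the written part must be a perfect fifth above concert — transpose each note up.
Eb4 becomes Bb4
B3 becomes F#4
Db3 becomes Ab3
E4 becomes B4
Bb4 becomes F5

Bb4 F#4 Ab3 B4 F5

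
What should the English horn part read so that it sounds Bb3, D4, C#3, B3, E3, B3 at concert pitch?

Written C4 sounds as F3 on the English horn, so concert pitches are written a perfect fifth up.
Bb3 -> F4
D4 -> A4
C#3 -> G#3
B3 -> F#4
E3 -> B3
B3 -> F#4

F4 A4 G#3 F#4 B3 F#4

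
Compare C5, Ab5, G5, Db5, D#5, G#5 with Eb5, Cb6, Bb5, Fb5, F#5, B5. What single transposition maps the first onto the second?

up a minor third

Take the first pair: C5 → Eb5. C to E spans 3 letter names, so the interval is some kind of third.
C5 to Eb5 is 3 semitones, which makes it a minor third; the second version is higher, so the direction is up.
Checking another pair — G#5 → B5 — gives the same interval.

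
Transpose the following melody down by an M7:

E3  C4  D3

E3 -> F2
C4 -> Db3
D3 -> Eb2

F2 Db3 Eb2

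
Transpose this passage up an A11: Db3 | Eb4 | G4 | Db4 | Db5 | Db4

G4 A5 C#6 G5 G6 G5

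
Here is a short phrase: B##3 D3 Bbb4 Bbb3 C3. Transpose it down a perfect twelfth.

B##3: a twelfth down reaches E, and 19 semitones makes it E##2.
A perfect twelfth down from D3 gives G1.
Bbb4: a twelfth down reaches E, and 19 semitones makes it Ebb3.
Bbb3 down a perfect twelfth is Ebb2.
C3 down a perfect twelfth is F1.

E##2 G1 Ebb3 Ebb2 F1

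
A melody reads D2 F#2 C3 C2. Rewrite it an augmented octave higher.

D#3 F##3 C#4 C#3

An augmented octave up from D2 gives D#3.
F#2: an octave up reaches F, and 13 semitones makes it F##3.
An augmented octave up from C3 gives C#4.
C2 up an augmented octave is C#3.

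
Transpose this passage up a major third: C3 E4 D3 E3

E3 G#4 F#3 G#3

C3 gives E3
E4 gives G#4
D3 gives F#3
E3 gives G#3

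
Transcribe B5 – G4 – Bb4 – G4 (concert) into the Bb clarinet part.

C#6 A4 C5 A4

Written C4 sounds as Bb3 on the Bb clarinet, so concert pitches are written a major second up.
B5 becomes C#6
G4 becomes A4
Bb4 becomes C5
G4 becomes A4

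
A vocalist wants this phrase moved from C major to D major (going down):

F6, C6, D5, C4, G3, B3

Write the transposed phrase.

G5 D5 E4 D3 A2 C#3

C major to D major down is a minor seventh, so every note moves down by that interval.
F6 gives G5
C6 gives D5
D5 gives E4
C4 gives D3
G3 gives A2
B3 gives C#3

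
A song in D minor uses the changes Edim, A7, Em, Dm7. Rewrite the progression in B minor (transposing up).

D minor up to B minor is a major sixth; each chord root moves by that interval while the quality stays the same.
Edim: root E up a major sixth → C#, giving C#dim.
A7: root A up a major sixth → F#, giving F#7.
Em: root E up a major sixth → C#, giving C#m.
Dm7: root D up a major sixth → B, giving Bm7.

C#dim F#7 C#m Bm7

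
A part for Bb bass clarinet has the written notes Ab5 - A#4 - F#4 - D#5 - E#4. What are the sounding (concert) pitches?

Gb4 G#3 E3 C#4 D#3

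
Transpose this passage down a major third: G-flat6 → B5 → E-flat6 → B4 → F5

Ebb6 G5 Cb6 G4 Db5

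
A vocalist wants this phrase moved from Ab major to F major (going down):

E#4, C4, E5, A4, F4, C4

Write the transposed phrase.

From Ab down to F is a minor third; apply that to each pitch.
E#4 to C##4
C4 to A3
E5 to C#5
A4 to F#4
F4 to D4
C4 to A3

C##4 A3 C#5 F#4 D4 A3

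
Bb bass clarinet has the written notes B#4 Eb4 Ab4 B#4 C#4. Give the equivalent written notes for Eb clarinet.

F##3 Bb2 Eb3 F##3 G#2

First find concert pitch: the Bb bass clarinet sounds a major ninth below written, so B#4 Eb4 Ab4 B#4 C#4 sounds A#3 Db3 Gb3 A#3 B2.
Then write for Eb clarinet: it sounds a minor third above written, so the part must be a minor third below concert.
A#3 → F##3
Db3 → Bb2
Gb3 → Eb3
A#3 → F##3
B2 → G#2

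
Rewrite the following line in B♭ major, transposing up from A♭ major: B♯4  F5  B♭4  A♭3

C##5 G5 C5 Bb3

From A♭ up to B♭ is a major second; apply that to each pitch.
B#4 gives C##5
F5 gives G5
Bb4 gives C5
Ab3 gives Bb3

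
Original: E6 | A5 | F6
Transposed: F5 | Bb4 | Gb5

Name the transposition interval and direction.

down a major seventh

From E6 to F5 is 7 letter names — a seventh of some quality.
F5 to E6 is 11 semitones, which makes it a major seventh; the second version is lower, so the direction is down.
Checking another pair — F6 → Gb5 — gives the same interval.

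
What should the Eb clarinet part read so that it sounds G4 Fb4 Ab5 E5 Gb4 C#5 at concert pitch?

E4 Db4 F5 C#5 Eb4 A#4

Written C4 sounds as Eb4 on the Eb clarinet, so concert pitches are written a minor third down.
G4 -> E4
Fb4 -> Db4
Ab5 -> F5
E5 -> C#5
Gb4 -> Eb4
C#5 -> A#4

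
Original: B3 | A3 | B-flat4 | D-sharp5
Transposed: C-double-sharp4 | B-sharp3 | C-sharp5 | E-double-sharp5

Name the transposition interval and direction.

up an augmented second

Take the first pair: B3 → C##4. B to C spans 2 letter names, so the interval is some kind of second.
B3 to C##4 is 3 semitones, which makes it an augmented second; the second version is higher, so the direction is up.
Checking another pair — D#5 → E##5 — gives the same interval.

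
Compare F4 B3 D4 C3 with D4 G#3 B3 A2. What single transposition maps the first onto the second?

down a minor third

From F4 to D4 is 3 letter names — a third of some quality.
D4 to F4 is 3 semitones, which makes it a minor third; the second version is lower, so the direction is down.
Checking another pair — C3 → A2 — gives the same interval.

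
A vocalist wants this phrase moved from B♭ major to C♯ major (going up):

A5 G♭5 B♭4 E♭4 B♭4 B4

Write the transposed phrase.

B#5 A5 C#5 F#4 C#5 C##5

B♭ major to C♯ major up is an augmented second, so every note moves up by that interval.
A5 → B#5
Gb5 → A5
Bb4 → C#5
Eb4 → F#4
Bb4 → C#5
B4 → C##5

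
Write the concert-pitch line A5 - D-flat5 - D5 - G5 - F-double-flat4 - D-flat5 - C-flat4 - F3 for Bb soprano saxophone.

The Bb soprano saxophone sounds a major second below written, so the written part must be a major second above concert — transpose each note up.
A5 gives B5
Db5 gives Eb5
D5 gives E5
G5 gives A5
Fbb4 gives Gbb4
Db5 gives Eb5
Cb4 gives Db4
F3 gives G3

B5 Eb5 E5 A5 Gbb4 Eb5 Db4 G3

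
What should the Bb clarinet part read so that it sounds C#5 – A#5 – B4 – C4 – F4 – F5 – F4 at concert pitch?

The Bb clarinet sounds a major second below written, so the written part must be a major second above concert — transpose each note up.
C#5 -> D#5
A#5 -> B#5
B4 -> C#5
C4 -> D4
F4 -> G4
F5 -> G5
F4 -> G4

D#5 B#5 C#5 D4 G4 G5 G4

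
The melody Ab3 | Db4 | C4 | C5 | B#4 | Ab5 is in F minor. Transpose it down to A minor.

C3 F3 E3 E4 D##4 C5

From F down to A is a minor sixth; apply that to each pitch.
Ab3 to C3
Db4 to F3
C4 to E3
C5 to E4
B#4 to D##4
Ab5 to C5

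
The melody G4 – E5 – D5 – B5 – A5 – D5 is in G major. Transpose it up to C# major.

From G up to C# is an augmented fourth; apply that to each pitch.
G4 gives C#5
E5 gives A#5
D5 gives G#5
B5 gives E#6
A5 gives D#6
D5 gives G#5

C#5 A#5 G#5 E#6 D#6 G#5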